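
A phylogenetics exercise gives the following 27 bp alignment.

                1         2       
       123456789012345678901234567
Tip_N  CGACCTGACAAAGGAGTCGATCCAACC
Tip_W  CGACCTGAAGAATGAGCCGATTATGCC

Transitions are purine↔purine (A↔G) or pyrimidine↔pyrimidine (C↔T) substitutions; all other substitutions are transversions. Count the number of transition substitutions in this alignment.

The sequences differ at positions 9 (C/A, transversion), 10 (A/G, transition), 13 (G/T, transversion), 17 (T/C, transition), 22 (C/T, transition), 23 (C/A, transversion), 24 (A/T, transversion), 25 (A/G, transition).
Of the 8 differences, 4 transitions and 4 transversions, so the answer is 4.

4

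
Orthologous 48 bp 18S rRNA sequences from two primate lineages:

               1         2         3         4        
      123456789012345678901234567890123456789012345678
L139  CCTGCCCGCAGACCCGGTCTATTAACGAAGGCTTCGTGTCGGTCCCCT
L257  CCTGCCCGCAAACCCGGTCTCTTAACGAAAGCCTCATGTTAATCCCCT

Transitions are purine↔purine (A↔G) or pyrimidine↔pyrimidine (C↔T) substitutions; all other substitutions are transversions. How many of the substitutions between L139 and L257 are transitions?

The sequences differ at positions 11 (G/A, transition), 21 (A/C, transversion), 30 (G/A, transition), 33 (T/C, transition), 36 (G/A, transition), 40 (C/T, transition), 41 (G/A, transition), 42 (G/A, transition).
Of the 8 differences, 7 transitions and 1 transversion, so the answer is 7.

7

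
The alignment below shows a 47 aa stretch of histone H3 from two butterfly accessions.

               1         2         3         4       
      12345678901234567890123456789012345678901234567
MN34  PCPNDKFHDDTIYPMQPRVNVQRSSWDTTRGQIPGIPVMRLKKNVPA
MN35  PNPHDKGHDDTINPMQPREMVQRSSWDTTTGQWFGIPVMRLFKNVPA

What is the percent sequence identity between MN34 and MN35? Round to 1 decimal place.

78.7%

The sequences differ at positions 2 (C/N), 4 (N/H), 7 (F/G), 13 (Y/N), 19 (V/E), 20 (N/M), 30 (R/T), 33 (I/W), 34 (P/F), 42 (K/F).
37 of the 47 sites match, so the percent identity is 37/47 × 100 = 78.7%.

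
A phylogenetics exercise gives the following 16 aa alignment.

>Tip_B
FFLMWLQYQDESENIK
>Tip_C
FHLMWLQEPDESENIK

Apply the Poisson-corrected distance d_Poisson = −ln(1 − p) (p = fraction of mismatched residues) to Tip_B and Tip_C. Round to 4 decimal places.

0.2076

Differing sites — 2:F/H; 8:Y/E; 9:Q/P.
p = 3/16 = 0.187500.
d = −ln(1 − 0.187500) = −ln(0.812500) = 0.2076.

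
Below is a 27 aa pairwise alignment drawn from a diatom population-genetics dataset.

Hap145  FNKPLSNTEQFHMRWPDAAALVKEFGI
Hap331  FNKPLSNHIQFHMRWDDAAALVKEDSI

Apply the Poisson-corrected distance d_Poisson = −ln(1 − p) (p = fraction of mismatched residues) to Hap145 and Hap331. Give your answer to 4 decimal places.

0.2048

Mismatches occur at site 8 (T↔H), site 9 (E↔I), site 16 (P↔D), site 25 (F↔D), site 26 (G↔S).
p = 5/27 = 0.185185.
d = −ln(1 − 0.185185) = −ln(0.814815) = 0.2048.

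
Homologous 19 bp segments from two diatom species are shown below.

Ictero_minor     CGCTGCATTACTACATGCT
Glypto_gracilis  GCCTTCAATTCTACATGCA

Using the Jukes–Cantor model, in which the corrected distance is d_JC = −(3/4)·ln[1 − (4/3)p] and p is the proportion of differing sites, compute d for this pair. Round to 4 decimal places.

Mismatches occur at site 1 (C↔G), site 2 (G↔C), site 5 (G↔T), site 8 (T↔A), site 10 (A↔T), site 19 (T↔A).
p = 6/19 = 0.315789.
d = −0.75 · ln(1 − (4/3)·0.315789) = −0.75 · ln(0.578948) = −0.75 · (-0.546543) = 0.4099.

0.4099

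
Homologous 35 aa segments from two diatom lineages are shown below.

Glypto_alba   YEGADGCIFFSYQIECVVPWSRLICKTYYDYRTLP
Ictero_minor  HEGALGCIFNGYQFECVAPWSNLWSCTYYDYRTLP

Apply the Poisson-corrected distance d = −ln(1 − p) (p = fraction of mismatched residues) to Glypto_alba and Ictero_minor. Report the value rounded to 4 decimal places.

Differing sites — 1:Y/H; 5:D/L; 10:F/N; 11:S/G; 14:I/F; 18:V/A; 22:R/N; 24:I/W; 25:C/S; 26:K/C.
p = 10/35 = 0.285714.
d = −ln(1 − 0.285714) = −ln(0.714286) = 0.3365.

0.3365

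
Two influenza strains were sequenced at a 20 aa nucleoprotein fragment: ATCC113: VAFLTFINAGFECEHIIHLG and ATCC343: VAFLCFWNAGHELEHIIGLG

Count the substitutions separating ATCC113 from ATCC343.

Mismatches occur at site 5 (T→C), site 7 (I→W), site 11 (F→H), site 13 (C→L), site 18 (H→G).
That gives 5 mismatches out of 20 aligned sites, so the Hamming distance is 5.

5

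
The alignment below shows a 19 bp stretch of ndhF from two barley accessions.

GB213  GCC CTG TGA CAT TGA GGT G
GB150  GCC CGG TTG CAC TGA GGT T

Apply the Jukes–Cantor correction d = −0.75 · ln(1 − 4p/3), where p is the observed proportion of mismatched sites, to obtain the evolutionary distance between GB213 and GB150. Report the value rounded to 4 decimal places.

Differing sites — 5:T/G; 8:G/T; 9:A/G; 12:T/C; 19:G/T.
p = 5/19 = 0.263158.
d = −0.75 · ln(1 − (4/3)·0.263158) = −0.75 · ln(0.649123) = −0.75 · (-0.432133) = 0.3241.

0.3241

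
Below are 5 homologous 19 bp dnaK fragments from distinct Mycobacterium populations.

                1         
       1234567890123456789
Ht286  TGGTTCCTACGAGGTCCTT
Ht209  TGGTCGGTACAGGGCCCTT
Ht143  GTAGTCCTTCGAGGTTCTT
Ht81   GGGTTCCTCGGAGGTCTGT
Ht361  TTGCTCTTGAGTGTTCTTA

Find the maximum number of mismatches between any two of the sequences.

13

Pairwise Hamming distances:
  Ht286 vs Ht209: 6
  Ht286 vs Ht143: 6
  Ht286 vs Ht81: 5
  Ht286 vs Ht361: 9
  Ht209 vs Ht143: 12
  Ht209 vs Ht81: 11
  Ht209 vs Ht361: 13
  Ht143 vs Ht81: 8
  Ht143 vs Ht361: 11
  Ht81 vs Ht361: 10
The largest is 13, between Ht209 and Ht361.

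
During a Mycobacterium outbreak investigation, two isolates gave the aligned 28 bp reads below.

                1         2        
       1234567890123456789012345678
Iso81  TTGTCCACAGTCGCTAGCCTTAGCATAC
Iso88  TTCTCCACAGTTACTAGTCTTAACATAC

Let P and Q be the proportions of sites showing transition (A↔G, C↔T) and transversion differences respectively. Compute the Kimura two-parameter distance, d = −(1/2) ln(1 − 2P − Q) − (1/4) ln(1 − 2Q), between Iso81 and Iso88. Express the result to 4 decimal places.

Differing sites — 3:G/C (Tv); 12:C/T (Ti); 13:G/A (Ti); 18:C/T (Ti); 23:G/A (Ti).
Of the 5 differences, 4 transitions and 1 transversion over 28 sites: P = 4/28 = 0.142857, Q = 1/28 = 0.035714.
d = −0.5·ln(0.678572) − 0.25·ln(0.928572) = −0.5·(-0.387765) − 0.25·(-0.074107) = 0.2124.

0.2124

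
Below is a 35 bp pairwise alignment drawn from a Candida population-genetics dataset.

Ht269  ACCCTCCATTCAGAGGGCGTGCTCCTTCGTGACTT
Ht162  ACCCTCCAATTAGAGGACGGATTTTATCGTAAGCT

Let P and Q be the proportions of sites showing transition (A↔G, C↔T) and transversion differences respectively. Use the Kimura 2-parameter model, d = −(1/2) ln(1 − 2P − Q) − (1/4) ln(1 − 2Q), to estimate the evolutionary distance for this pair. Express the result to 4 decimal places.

0.4885

Mismatches occur at site 9 (T→A, transversion), site 11 (C→T, transition), site 17 (G→A, transition), site 20 (T→G, transversion), site 21 (G→A, transition), site 22 (C→T, transition), site 24 (C→T, transition), site 25 (C→T, transition), site 26 (T→A, transversion), site 31 (G→A, transition), site 33 (C→G, transversion), site 34 (T→C, transition).
Of the 12 differences, 8 transitions and 4 transversions over 35 sites: P = 8/35 = 0.228571, Q = 4/35 = 0.114286.
d = −0.5·ln(0.428572) − 0.25·ln(0.771428) = −0.5·(-0.847297) − 0.25·(-0.259512) = 0.4885.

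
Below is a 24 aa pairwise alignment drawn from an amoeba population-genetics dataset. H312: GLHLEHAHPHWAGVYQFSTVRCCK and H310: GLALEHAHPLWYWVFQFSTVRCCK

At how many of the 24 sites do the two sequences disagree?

Mismatches occur at site 3 (H/A), site 10 (H/L), site 12 (A/Y), site 13 (G/W), site 15 (Y/F).
That gives 5 mismatches out of 24 aligned sites, so the Hamming distance is 5.

5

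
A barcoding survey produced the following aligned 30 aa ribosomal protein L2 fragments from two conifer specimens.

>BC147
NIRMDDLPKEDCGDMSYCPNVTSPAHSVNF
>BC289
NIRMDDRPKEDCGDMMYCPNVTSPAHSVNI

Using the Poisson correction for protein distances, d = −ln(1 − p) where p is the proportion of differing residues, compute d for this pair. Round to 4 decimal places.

Differing sites — 7:L/R; 16:S/M; 30:F/I.
p = 3/30 = 0.100000.
d = −ln(1 − 0.100000) = −ln(0.900000) = 0.1054.

0.1054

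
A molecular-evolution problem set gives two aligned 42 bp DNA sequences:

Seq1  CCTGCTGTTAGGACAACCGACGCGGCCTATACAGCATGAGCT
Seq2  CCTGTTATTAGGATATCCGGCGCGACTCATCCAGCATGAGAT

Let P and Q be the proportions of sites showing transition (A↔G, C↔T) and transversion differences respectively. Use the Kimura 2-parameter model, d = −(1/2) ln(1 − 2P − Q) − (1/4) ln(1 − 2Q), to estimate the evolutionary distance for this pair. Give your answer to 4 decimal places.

0.2979

Mismatches occur at site 5 (C→T, transition), site 7 (G→A, transition), site 14 (C→T, transition), site 16 (A→T, transversion), site 20 (A→G, transition), site 25 (G→A, transition), site 27 (C→T, transition), site 28 (T→C, transition), site 31 (A→C, transversion), site 41 (C→A, transversion).
Of the 10 differences, 7 transitions and 3 transversions over 42 sites: P = 7/42 = 0.166667, Q = 3/42 = 0.071429.
d = −0.5·ln(0.595237) − 0.25·ln(0.857142) = −0.5·(-0.518796) − 0.25·(-0.154152) = 0.2979.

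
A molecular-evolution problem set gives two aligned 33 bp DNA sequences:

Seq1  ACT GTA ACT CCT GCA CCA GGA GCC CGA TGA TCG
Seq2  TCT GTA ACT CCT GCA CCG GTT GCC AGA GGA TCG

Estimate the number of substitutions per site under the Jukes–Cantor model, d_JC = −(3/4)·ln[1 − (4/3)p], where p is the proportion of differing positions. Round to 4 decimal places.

0.2082

The sequences differ at positions 1 (A/T), 18 (A/G), 20 (G/T), 21 (A/T), 25 (C/A), 28 (T/G).
p = 6/33 = 0.181818.
d = −0.75 · ln(1 − (4/3)·0.181818) = −0.75 · ln(0.757576) = −0.75 · (-0.277631) = 0.2082.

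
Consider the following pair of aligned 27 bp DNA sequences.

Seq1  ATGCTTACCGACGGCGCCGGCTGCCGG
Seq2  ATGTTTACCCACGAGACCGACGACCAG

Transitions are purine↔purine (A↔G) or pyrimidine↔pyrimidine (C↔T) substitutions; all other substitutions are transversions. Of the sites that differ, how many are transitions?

Mismatches occur at site 4 (C→T, transition), site 10 (G→C, transversion), site 14 (G→A, transition), site 15 (C→G, transversion), site 16 (G→A, transition), site 20 (G→A, transition), site 22 (T→G, transversion), site 23 (G→A, transition), site 26 (G→A, transition).
Of the 9 differences, 6 transitions and 3 transversions, so the answer is 6.

6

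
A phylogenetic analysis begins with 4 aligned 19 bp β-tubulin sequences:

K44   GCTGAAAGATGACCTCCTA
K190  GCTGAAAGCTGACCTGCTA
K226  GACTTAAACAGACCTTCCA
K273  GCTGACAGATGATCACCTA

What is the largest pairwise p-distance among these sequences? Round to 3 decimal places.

Pairwise Hamming distances:
  K44 vs K190: 2
  K44 vs K226: 9
  K44 vs K273: 3
  K190 vs K226: 8
  K190 vs K273: 5
  K226 vs K273: 12
The largest is 12 mismatches, between K226 and K273; p = 12/19 = 0.632.

0.632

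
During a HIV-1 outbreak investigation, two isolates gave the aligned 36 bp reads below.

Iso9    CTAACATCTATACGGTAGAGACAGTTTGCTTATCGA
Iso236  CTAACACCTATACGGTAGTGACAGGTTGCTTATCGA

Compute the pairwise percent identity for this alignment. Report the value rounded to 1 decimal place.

91.7%

The sequences differ at positions 7 (T/C), 19 (A/T), 25 (T/G).
33 of the 36 sites match, so the percent identity is 33/36 × 100 = 91.7%.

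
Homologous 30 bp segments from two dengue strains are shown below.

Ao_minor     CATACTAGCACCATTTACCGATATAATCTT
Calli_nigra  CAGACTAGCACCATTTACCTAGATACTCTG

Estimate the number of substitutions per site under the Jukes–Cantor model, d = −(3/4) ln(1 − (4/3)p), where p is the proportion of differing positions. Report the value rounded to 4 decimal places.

The sequences differ at positions 3 (T/G), 20 (G/T), 22 (T/G), 26 (A/C), 30 (T/G).
p = 5/30 = 0.166667.
d = −0.75 · ln(1 − (4/3)·0.166667) = −0.75 · ln(0.777777) = −0.75 · (-0.251315) = 0.1885.

0.1885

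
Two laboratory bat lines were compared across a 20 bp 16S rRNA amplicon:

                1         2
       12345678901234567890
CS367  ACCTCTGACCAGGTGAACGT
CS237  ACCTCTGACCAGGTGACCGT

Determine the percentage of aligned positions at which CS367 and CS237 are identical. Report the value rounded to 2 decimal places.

The sequences differ at position 17 (A/C).
19 of the 20 sites match, so the percent identity is 19/20 × 100 = 95.00%.

95.00%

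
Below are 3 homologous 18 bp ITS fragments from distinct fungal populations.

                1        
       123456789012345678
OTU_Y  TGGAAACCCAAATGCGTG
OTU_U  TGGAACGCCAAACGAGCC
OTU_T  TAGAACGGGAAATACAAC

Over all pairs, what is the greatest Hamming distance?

Pairwise Hamming distances:
  OTU_Y vs OTU_U: 6
  OTU_Y vs OTU_T: 9
  OTU_U vs OTU_T: 8
The largest is 9, between OTU_Y and OTU_T.

9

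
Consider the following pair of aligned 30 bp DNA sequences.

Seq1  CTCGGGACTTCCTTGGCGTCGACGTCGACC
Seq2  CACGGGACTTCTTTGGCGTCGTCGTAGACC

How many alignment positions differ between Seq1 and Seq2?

Differing sites — 2:T/A; 12:C/T; 22:A/T; 26:C/A.
That gives 4 mismatches out of 30 aligned sites, so the Hamming distance is 4.

4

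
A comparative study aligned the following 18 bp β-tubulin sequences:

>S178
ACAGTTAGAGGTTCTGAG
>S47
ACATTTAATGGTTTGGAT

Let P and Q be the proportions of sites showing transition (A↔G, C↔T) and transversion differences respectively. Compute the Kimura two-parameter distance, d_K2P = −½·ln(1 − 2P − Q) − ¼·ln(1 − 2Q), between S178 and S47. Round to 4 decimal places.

0.4408

Differing sites — 4:G/T (Tv); 8:G/A (Ti); 9:A/T (Tv); 14:C/T (Ti); 15:T/G (Tv); 18:G/T (Tv).
Of the 6 differences, 2 transitions and 4 transversions over 18 sites: P = 2/18 = 0.111111, Q = 4/18 = 0.222222.
d = −0.5·ln(0.555556) − 0.25·ln(0.555556) = −0.5·(-0.587786) − 0.25·(-0.587786) = 0.4408.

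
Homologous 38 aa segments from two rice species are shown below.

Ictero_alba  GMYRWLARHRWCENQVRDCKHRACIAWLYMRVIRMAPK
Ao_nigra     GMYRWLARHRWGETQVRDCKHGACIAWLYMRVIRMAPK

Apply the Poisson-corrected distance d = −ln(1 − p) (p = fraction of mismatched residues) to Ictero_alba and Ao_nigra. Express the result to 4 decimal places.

0.0822

Differing sites — 12:C/G; 14:N/T; 22:R/G.
p = 3/38 = 0.078947.
d = −ln(1 − 0.078947) = −ln(0.921053) = 0.0822.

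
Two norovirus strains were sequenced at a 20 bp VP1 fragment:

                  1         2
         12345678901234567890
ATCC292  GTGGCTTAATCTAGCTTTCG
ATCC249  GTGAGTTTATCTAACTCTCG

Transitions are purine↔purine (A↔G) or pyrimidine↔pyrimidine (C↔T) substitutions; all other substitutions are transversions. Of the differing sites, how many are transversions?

The sequences differ at positions 4 (G/A, transition), 5 (C/G, transversion), 8 (A/T, transversion), 14 (G/A, transition), 17 (T/C, transition).
Of the 5 differences, 3 transitions and 2 transversions, so the answer is 2.

2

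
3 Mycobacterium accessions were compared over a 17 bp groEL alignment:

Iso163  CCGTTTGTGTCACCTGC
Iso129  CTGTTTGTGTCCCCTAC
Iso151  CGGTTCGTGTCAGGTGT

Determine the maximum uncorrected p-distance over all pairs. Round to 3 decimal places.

0.412

Pairwise Hamming distances:
  Iso163 vs Iso129: 3
  Iso163 vs Iso151: 5
  Iso129 vs Iso151: 7
The largest is 7 mismatches, between Iso129 and Iso151; p = 7/17 = 0.412.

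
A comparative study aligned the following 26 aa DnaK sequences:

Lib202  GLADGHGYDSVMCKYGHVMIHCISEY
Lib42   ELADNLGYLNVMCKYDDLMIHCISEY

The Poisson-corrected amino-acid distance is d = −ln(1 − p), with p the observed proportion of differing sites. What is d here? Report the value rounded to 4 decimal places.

0.3677

The sequences differ at positions 1 (G/E), 5 (G/N), 6 (H/L), 9 (D/L), 10 (S/N), 16 (G/D), 17 (H/D), 18 (V/L).
p = 8/26 = 0.307692.
d = −ln(1 − 0.307692) = −ln(0.692308) = 0.3677.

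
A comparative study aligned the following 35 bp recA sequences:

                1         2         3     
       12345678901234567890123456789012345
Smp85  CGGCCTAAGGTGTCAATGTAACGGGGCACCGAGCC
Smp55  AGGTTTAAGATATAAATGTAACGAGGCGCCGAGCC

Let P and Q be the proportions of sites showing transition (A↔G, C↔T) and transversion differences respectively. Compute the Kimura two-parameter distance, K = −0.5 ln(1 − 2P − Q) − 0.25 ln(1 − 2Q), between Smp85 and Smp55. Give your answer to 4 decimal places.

The sequences differ at positions 1 (C/A, transversion), 4 (C/T, transition), 5 (C/T, transition), 10 (G/A, transition), 12 (G/A, transition), 14 (C/A, transversion), 24 (G/A, transition), 28 (A/G, transition).
Of the 8 differences, 6 transitions and 2 transversions over 35 sites: P = 6/35 = 0.171429, Q = 2/35 = 0.057143.
d = −0.5·ln(0.599999) − 0.25·ln(0.885714) = −0.5·(-0.510827) − 0.25·(-0.121361) = 0.2858.

0.2858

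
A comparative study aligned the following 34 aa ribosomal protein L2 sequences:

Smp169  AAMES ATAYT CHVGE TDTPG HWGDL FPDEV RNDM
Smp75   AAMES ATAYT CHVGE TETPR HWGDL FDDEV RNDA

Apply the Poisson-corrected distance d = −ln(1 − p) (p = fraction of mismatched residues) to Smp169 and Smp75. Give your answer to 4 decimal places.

0.1252

The sequences differ at positions 17 (D/E), 20 (G/R), 27 (P/D), 34 (M/A).
p = 4/34 = 0.117647.
d = −ln(1 − 0.117647) = −ln(0.882353) = 0.1252.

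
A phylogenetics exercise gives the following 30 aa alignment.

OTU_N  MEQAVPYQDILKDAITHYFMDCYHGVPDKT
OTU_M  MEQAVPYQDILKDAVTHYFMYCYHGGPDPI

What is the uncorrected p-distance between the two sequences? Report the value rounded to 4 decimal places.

0.1667

Differing sites — 15:I/V; 21:D/Y; 26:V/G; 29:K/P; 30:T/I.
There are 5 differences over 30 sites, so p = 5/30 = 0.1667.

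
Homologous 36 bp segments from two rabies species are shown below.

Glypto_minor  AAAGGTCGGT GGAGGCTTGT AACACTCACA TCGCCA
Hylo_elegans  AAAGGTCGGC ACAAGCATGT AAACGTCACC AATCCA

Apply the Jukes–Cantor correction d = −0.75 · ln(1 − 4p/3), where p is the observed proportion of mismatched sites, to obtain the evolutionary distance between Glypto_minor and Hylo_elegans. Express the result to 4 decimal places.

0.4408

The sequences differ at positions 10 (T/C), 11 (G/A), 12 (G/C), 14 (G/A), 17 (T/A), 23 (C/A), 24 (A/C), 25 (C/G), 30 (A/C), 31 (T/A), 32 (C/A), 33 (G/T).
p = 12/36 = 0.333333.
d = −0.75 · ln(1 − (4/3)·0.333333) = −0.75 · ln(0.555556) = −0.75 · (-0.587786) = 0.4408.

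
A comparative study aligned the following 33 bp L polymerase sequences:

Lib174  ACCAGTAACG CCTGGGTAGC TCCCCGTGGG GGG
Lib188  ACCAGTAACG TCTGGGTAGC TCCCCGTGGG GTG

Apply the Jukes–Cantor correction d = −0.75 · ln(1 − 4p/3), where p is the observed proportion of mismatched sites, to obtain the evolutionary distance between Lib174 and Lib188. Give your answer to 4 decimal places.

The sequences differ at positions 11 (C/T), 32 (G/T).
p = 2/33 = 0.060606.
d = −0.75 · ln(1 − (4/3)·0.060606) = −0.75 · ln(0.919192) = −0.75 · (-0.084260) = 0.0632.

0.0632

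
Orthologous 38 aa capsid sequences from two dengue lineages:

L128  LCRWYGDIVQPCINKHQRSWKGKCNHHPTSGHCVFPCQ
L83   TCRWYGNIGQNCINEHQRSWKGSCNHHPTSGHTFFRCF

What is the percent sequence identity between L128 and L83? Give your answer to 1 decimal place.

73.7%

The sequences differ at positions 1 (L/T), 7 (D/N), 9 (V/G), 11 (P/N), 15 (K/E), 23 (K/S), 33 (C/T), 34 (V/F), 36 (P/R), 38 (Q/F).
28 of the 38 sites match, so the percent identity is 28/38 × 100 = 73.7%.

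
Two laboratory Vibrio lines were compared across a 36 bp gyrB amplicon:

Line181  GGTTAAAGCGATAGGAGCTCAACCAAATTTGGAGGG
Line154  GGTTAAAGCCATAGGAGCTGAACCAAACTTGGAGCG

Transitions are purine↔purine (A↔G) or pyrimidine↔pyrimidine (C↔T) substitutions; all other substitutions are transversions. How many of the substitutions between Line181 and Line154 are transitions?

1

Differing sites — 10:G/C (Tv); 20:C/G (Tv); 28:T/C (Ti); 35:G/C (Tv).
Of the 4 differences, 1 transition and 3 transversions, so the answer is 1.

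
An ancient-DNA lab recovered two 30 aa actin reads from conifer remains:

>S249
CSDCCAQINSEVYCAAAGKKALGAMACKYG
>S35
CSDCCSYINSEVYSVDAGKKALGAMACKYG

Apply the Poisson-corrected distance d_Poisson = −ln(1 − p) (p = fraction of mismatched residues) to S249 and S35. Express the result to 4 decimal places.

0.1823

The sequences differ at positions 6 (A/S), 7 (Q/Y), 14 (C/S), 15 (A/V), 16 (A/D).
p = 5/30 = 0.166667.
d = −ln(1 − 0.166667) = −ln(0.833333) = 0.1823.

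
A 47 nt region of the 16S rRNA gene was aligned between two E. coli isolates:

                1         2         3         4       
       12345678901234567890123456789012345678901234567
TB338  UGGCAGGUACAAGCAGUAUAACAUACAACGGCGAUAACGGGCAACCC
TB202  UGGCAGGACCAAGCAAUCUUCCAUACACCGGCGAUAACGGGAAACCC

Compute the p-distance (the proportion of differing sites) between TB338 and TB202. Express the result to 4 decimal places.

Mismatches occur at site 8 (U↔A), site 9 (A↔C), site 16 (G↔A), site 18 (A↔C), site 20 (A↔U), site 21 (A↔C), site 28 (A↔C), site 42 (C↔A).
There are 8 differences over 47 sites, so p = 8/47 = 0.1702.

0.1702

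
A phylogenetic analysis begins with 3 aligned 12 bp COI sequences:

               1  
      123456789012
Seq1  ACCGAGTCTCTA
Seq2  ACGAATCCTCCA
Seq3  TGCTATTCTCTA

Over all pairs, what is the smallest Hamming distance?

Pairwise Hamming distances:
  Seq1 vs Seq2: 5
  Seq1 vs Seq3: 4
  Seq2 vs Seq3: 6
The smallest is 4, between Seq1 and Seq3.

4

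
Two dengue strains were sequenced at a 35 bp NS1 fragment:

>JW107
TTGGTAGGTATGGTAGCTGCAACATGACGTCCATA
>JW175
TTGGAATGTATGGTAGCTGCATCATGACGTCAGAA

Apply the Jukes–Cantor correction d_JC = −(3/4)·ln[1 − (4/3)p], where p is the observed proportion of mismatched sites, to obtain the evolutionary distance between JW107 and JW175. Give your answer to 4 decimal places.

Differing sites — 5:T/A; 7:G/T; 22:A/T; 32:C/A; 33:A/G; 34:T/A.
p = 6/35 = 0.171429.
d = −0.75 · ln(1 − (4/3)·0.171429) = −0.75 · ln(0.771428) = −0.75 · (-0.259512) = 0.1946.

0.1946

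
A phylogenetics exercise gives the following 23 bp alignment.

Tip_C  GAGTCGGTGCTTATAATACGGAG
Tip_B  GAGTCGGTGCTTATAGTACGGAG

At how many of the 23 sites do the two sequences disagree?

A single mismatch occurs at site 16 (A↔G).
That gives 1 mismatch out of 23 aligned sites, so the Hamming distance is 1.

1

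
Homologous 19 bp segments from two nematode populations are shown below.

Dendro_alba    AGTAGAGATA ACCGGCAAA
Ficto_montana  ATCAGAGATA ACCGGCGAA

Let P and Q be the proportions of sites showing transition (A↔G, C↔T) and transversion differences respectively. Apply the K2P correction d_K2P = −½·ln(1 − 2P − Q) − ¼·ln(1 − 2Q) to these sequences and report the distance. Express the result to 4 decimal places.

0.1805

Mismatches occur at site 2 (G↔T, transversion), site 3 (T↔C, transition), site 17 (A↔G, transition).
Of the 3 differences, 2 transitions and 1 transversion over 19 sites: P = 2/19 = 0.105263, Q = 1/19 = 0.052632.
d = −0.5·ln(0.736842) − 0.25·ln(0.894736) = −0.5·(-0.305382) − 0.25·(-0.111227) = 0.1805.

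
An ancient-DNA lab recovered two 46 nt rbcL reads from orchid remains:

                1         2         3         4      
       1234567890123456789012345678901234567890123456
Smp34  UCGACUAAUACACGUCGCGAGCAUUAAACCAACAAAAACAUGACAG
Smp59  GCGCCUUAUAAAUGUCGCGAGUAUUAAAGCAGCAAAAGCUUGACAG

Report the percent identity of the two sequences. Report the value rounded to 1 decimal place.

78.3%

The sequences differ at positions 1 (U/G), 4 (A/C), 7 (A/U), 11 (C/A), 13 (C/U), 22 (C/U), 29 (C/G), 32 (A/G), 38 (A/G), 40 (A/U).
36 of the 46 sites match, so the percent identity is 36/46 × 100 = 78.3%.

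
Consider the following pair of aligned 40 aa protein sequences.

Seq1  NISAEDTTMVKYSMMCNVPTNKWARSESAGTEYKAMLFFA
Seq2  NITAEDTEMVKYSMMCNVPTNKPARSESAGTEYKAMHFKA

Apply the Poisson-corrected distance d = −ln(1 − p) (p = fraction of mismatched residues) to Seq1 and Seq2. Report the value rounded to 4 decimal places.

0.1335

Differing sites — 3:S/T; 8:T/E; 23:W/P; 37:L/H; 39:F/K.
p = 5/40 = 0.125000.
d = −ln(1 − 0.125000) = −ln(0.875000) = 0.1335.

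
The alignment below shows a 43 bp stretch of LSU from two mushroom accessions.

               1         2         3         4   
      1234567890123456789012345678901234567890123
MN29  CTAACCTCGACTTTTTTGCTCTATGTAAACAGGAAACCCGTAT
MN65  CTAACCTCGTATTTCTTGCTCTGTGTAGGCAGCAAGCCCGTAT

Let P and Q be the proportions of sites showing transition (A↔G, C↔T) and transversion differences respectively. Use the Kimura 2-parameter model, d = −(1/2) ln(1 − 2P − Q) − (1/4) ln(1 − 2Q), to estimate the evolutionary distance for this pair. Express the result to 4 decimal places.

0.2176

The sequences differ at positions 10 (A/T, transversion), 11 (C/A, transversion), 15 (T/C, transition), 23 (A/G, transition), 28 (A/G, transition), 29 (A/G, transition), 33 (G/C, transversion), 36 (A/G, transition).
Of the 8 differences, 5 transitions and 3 transversions over 43 sites: P = 5/43 = 0.116279, Q = 3/43 = 0.069767.
d = −0.5·ln(0.697675) − 0.25·ln(0.860466) = −0.5·(-0.360002) − 0.25·(-0.150281) = 0.2176.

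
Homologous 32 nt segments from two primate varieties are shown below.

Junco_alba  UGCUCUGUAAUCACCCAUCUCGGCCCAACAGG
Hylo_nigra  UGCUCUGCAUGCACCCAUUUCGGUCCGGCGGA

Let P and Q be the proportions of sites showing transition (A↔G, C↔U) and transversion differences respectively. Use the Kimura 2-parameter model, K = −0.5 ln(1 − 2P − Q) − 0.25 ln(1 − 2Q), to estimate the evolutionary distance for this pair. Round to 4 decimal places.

The sequences differ at positions 8 (U/C, transition), 10 (A/U, transversion), 11 (U/G, transversion), 19 (C/U, transition), 24 (C/U, transition), 27 (A/G, transition), 28 (A/G, transition), 30 (A/G, transition), 32 (G/A, transition).
Of the 9 differences, 7 transitions and 2 transversions over 32 sites: P = 7/32 = 0.218750, Q = 2/32 = 0.062500.
d = −0.5·ln(0.500000) − 0.25·ln(0.875000) = −0.5·(-0.693147) − 0.25·(-0.133531) = 0.3800.

0.3800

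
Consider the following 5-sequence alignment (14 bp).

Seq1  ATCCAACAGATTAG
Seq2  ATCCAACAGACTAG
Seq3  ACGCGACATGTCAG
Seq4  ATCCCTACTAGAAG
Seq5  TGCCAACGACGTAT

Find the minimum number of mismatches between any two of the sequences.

Pairwise Hamming distances:
  Seq1 vs Seq2: 1
  Seq1 vs Seq3: 6
  Seq1 vs Seq4: 7
  Seq1 vs Seq5: 7
  Seq2 vs Seq3: 7
  Seq2 vs Seq4: 7
  Seq2 vs Seq5: 7
  Seq3 vs Seq4: 9
  Seq3 vs Seq5: 10
  Seq4 vs Seq5: 10
The smallest is 1, between Seq1 and Seq2.

1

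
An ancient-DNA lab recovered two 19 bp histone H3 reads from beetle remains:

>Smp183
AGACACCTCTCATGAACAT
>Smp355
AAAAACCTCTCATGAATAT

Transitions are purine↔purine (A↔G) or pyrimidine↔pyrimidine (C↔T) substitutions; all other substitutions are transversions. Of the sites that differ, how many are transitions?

The sequences differ at positions 2 (G/A, transition), 4 (C/A, transversion), 17 (C/T, transition).
Of the 3 differences, 2 transitions and 1 transversion, so the answer is 2.

2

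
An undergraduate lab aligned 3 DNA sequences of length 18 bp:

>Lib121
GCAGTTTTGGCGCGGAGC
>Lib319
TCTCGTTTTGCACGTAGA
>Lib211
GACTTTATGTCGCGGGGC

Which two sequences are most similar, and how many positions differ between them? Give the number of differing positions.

6

Pairwise Hamming distances:
  Lib121 vs Lib319: 8
  Lib121 vs Lib211: 6
  Lib319 vs Lib211: 12
The smallest is 6, between Lib121 and Lib211.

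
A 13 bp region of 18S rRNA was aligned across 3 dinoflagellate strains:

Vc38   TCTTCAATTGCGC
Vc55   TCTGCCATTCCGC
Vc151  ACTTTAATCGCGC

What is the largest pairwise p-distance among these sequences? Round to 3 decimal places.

0.462

Pairwise Hamming distances:
  Vc38 vs Vc55: 3
  Vc38 vs Vc151: 3
  Vc55 vs Vc151: 6
The largest is 6 mismatches, between Vc55 and Vc151; p = 6/13 = 0.462.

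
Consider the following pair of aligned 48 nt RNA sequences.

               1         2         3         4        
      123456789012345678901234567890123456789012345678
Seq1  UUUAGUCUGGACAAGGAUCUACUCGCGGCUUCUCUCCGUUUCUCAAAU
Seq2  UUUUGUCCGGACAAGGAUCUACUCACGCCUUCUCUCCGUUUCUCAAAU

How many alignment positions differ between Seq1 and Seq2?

4

Mismatches occur at site 4 (A/U), site 8 (U/C), site 25 (G/A), site 28 (G/C).
That gives 4 mismatches out of 48 aligned sites, so the Hamming distance is 4.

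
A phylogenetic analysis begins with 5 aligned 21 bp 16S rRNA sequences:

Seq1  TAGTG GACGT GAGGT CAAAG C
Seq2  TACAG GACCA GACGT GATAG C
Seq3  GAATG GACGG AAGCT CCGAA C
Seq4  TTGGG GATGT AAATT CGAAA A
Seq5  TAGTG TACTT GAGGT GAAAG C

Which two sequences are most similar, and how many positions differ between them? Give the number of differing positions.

Pairwise Hamming distances:
  Seq1 vs Seq2: 7
  Seq1 vs Seq3: 8
  Seq1 vs Seq4: 9
  Seq1 vs Seq5: 3
  Seq2 vs Seq3: 12
  Seq2 vs Seq4: 14
  Seq2 vs Seq5: 7
  Seq3 vs Seq4: 11
  Seq3 vs Seq5: 11
  Seq4 vs Seq5: 12
The smallest is 3, between Seq1 and Seq5.

3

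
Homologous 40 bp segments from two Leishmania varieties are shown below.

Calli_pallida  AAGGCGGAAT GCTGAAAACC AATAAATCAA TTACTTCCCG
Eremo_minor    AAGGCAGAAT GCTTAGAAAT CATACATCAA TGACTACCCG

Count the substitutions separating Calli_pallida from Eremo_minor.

9

Differing sites — 6:G/A; 14:G/T; 16:A/G; 19:C/A; 20:C/T; 21:A/C; 25:A/C; 32:T/G; 36:T/A.
That gives 9 mismatches out of 40 aligned sites, so the Hamming distance is 9.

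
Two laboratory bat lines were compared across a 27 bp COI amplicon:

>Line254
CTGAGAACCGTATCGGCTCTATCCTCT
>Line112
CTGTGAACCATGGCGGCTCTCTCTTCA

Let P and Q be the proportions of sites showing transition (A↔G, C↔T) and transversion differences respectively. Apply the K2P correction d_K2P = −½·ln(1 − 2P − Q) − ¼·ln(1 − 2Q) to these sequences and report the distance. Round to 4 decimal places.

0.3192

Mismatches occur at site 4 (A→T, transversion), site 10 (G→A, transition), site 12 (A→G, transition), site 13 (T→G, transversion), site 21 (A→C, transversion), site 24 (C→T, transition), site 27 (T→A, transversion).
Of the 7 differences, 3 transitions and 4 transversions over 27 sites: P = 3/27 = 0.111111, Q = 4/27 = 0.148148.
d = −0.5·ln(0.629630) − 0.25·ln(0.703704) = −0.5·(-0.462623) − 0.25·(-0.351397) = 0.3192.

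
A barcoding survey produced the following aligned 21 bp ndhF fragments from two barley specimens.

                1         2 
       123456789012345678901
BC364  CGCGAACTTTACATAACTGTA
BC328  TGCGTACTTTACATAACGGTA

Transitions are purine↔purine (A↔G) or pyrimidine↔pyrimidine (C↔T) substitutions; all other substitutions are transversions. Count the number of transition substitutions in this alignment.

Differing sites — 1:C/T (Ti); 5:A/T (Tv); 18:T/G (Tv).
Of the 3 differences, 1 transition and 2 transversions, so the answer is 1.

1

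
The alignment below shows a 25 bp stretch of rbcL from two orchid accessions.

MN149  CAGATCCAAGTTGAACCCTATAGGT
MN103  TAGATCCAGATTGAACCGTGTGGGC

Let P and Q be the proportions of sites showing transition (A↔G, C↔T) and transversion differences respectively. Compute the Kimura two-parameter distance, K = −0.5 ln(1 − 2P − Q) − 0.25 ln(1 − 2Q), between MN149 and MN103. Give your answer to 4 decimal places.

Differing sites — 1:C/T (Ti); 9:A/G (Ti); 10:G/A (Ti); 18:C/G (Tv); 20:A/G (Ti); 22:A/G (Ti); 25:T/C (Ti).
Of the 7 differences, 6 transitions and 1 transversion over 25 sites: P = 6/25 = 0.240000, Q = 1/25 = 0.040000.
d = −0.5·ln(0.480000) − 0.25·ln(0.920000) = −0.5·(-0.733969) − 0.25·(-0.083382) = 0.3878.

0.3878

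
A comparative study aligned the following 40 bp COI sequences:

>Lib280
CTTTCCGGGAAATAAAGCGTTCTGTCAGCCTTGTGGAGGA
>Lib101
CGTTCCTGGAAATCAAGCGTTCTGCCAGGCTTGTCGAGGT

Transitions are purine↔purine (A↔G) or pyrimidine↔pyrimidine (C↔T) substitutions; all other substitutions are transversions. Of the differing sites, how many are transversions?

6

The sequences differ at positions 2 (T/G, transversion), 7 (G/T, transversion), 14 (A/C, transversion), 25 (T/C, transition), 29 (C/G, transversion), 35 (G/C, transversion), 40 (A/T, transversion).
Of the 7 differences, 1 transition and 6 transversions, so the answer is 6.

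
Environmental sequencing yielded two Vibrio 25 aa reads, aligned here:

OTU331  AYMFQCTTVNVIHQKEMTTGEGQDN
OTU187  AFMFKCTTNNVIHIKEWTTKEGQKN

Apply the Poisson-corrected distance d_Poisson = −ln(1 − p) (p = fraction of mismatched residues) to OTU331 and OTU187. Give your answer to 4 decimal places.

Mismatches occur at site 2 (Y/F), site 5 (Q/K), site 9 (V/N), site 14 (Q/I), site 17 (M/W), site 20 (G/K), site 24 (D/K).
p = 7/25 = 0.280000.
d = −ln(1 − 0.280000) = −ln(0.720000) = 0.3285.

0.3285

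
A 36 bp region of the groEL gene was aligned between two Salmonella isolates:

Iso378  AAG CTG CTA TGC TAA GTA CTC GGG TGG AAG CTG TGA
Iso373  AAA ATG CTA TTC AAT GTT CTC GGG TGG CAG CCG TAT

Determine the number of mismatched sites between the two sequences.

10

The sequences differ at positions 3 (G/A), 4 (C/A), 11 (G/T), 13 (T/A), 15 (A/T), 18 (A/T), 28 (A/C), 32 (T/C), 35 (G/A), 36 (A/T).
That gives 10 mismatches out of 36 aligned sites, so the Hamming distance is 10.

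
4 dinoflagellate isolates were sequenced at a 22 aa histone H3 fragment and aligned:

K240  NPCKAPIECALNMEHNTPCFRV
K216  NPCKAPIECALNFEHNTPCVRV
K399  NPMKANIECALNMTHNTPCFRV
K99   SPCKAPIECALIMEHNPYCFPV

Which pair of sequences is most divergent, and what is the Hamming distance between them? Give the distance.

8

Pairwise Hamming distances:
  K240 vs K216: 2
  K240 vs K399: 3
  K240 vs K99: 5
  K216 vs K399: 5
  K216 vs K99: 7
  K399 vs K99: 8
The largest is 8, between K399 and K99.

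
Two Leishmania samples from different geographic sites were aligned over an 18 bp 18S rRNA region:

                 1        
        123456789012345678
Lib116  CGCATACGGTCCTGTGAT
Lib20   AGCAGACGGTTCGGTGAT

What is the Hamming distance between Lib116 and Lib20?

The sequences differ at positions 1 (C/A), 5 (T/G), 11 (C/T), 13 (T/G).
That gives 4 mismatches out of 18 aligned sites, so the Hamming distance is 4.

4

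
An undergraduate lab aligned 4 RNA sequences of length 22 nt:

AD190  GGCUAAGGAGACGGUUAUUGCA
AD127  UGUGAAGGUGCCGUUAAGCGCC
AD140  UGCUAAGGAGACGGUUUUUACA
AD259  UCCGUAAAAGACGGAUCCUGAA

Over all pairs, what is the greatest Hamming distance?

Pairwise Hamming distances:
  AD190 vs AD127: 10
  AD190 vs AD140: 3
  AD190 vs AD259: 10
  AD127 vs AD140: 11
  AD127 vs AD259: 15
  AD140 vs AD259: 10
The largest is 15, between AD127 and AD259.

15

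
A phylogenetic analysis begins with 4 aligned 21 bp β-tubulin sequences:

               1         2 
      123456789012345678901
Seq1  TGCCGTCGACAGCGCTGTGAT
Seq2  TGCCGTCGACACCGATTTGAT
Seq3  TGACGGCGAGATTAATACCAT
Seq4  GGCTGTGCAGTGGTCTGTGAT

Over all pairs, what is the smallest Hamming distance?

3

Pairwise Hamming distances:
  Seq1 vs Seq2: 3
  Seq1 vs Seq3: 10
  Seq1 vs Seq4: 8
  Seq2 vs Seq3: 9
  Seq2 vs Seq4: 11
  Seq3 vs Seq4: 14
The smallest is 3, between Seq1 and Seq2.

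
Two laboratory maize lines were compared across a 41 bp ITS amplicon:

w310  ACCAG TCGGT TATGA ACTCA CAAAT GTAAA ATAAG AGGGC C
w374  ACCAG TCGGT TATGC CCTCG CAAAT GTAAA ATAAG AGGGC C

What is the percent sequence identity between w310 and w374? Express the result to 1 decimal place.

92.7%

Differing sites — 15:A/C; 16:A/C; 20:A/G.
38 of the 41 sites match, so the percent identity is 38/41 × 100 = 92.7%.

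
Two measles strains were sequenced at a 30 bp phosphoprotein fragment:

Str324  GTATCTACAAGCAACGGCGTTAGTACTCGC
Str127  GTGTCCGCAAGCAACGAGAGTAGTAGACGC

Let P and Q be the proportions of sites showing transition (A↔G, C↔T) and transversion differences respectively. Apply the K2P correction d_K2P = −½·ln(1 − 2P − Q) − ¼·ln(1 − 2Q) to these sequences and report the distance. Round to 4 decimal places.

0.3918

Mismatches occur at site 3 (A→G, transition), site 6 (T→C, transition), site 7 (A→G, transition), site 17 (G→A, transition), site 18 (C→G, transversion), site 19 (G→A, transition), site 20 (T→G, transversion), site 26 (C→G, transversion), site 27 (T→A, transversion).
Of the 9 differences, 5 transitions and 4 transversions over 30 sites: P = 5/30 = 0.166667, Q = 4/30 = 0.133333.
d = −0.5·ln(0.533333) − 0.25·ln(0.733334) = −0.5·(-0.628609) − 0.25·(-0.310154) = 0.3918.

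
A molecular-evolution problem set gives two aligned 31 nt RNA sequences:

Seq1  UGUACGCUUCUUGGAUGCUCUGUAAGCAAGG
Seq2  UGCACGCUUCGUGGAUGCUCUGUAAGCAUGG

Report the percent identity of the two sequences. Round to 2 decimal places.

The sequences differ at positions 3 (U/C), 11 (U/G), 29 (A/U).
28 of the 31 sites match, so the percent identity is 28/31 × 100 = 90.32%.

90.32%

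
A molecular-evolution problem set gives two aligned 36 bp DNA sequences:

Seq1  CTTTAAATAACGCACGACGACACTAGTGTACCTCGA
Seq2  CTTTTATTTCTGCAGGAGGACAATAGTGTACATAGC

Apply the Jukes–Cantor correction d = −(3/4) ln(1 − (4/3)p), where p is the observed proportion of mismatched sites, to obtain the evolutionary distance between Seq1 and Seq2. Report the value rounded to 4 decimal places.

0.3924

Mismatches occur at site 5 (A/T), site 7 (A/T), site 9 (A/T), site 10 (A/C), site 11 (C/T), site 15 (C/G), site 18 (C/G), site 23 (C/A), site 32 (C/A), site 34 (C/A), site 36 (A/C).
p = 11/36 = 0.305556.
d = −0.75 · ln(1 − (4/3)·0.305556) = −0.75 · ln(0.592592) = −0.75 · (-0.523249) = 0.3924.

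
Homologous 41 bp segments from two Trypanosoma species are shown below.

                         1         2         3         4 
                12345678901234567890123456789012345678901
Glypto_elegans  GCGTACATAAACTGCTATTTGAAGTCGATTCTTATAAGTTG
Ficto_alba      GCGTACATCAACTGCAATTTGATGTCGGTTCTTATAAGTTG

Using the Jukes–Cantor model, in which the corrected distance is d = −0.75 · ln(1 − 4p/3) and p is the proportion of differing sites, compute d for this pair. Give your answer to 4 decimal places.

Mismatches occur at site 9 (A→C), site 16 (T→A), site 23 (A→T), site 28 (A→G).
p = 4/41 = 0.097561.
d = −0.75 · ln(1 − (4/3)·0.097561) = −0.75 · ln(0.869919) = −0.75 · (-0.139355) = 0.1045.

0.1045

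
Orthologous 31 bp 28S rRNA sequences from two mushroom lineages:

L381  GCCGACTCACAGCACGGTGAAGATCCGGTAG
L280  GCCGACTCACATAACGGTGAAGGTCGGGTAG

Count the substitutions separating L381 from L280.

Differing sites — 12:G/T; 13:C/A; 23:A/G; 26:C/G.
That gives 4 mismatches out of 31 aligned sites, so the Hamming distance is 4.

4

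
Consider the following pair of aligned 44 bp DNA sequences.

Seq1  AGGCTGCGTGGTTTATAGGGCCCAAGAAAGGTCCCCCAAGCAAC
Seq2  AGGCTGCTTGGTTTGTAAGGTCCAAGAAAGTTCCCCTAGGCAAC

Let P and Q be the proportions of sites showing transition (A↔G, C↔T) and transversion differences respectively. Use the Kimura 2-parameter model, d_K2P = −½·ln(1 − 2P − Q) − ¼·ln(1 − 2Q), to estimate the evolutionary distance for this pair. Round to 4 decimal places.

0.1831

The sequences differ at positions 8 (G/T, transversion), 15 (A/G, transition), 18 (G/A, transition), 21 (C/T, transition), 31 (G/T, transversion), 37 (C/T, transition), 39 (A/G, transition).
Of the 7 differences, 5 transitions and 2 transversions over 44 sites: P = 5/44 = 0.113636, Q = 2/44 = 0.045455.
d = −0.5·ln(0.727273) − 0.25·ln(0.909090) = −0.5·(-0.318453) − 0.25·(-0.095311) = 0.1831.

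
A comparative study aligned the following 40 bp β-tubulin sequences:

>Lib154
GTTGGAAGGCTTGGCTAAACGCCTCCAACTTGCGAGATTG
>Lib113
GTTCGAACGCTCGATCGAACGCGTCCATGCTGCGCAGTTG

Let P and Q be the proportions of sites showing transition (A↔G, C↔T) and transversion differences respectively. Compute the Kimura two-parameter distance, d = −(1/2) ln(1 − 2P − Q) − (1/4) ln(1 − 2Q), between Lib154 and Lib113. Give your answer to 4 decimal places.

0.4884

Mismatches occur at site 4 (G→C, transversion), site 8 (G→C, transversion), site 12 (T→C, transition), site 14 (G→A, transition), site 15 (C→T, transition), site 16 (T→C, transition), site 17 (A→G, transition), site 23 (C→G, transversion), site 28 (A→T, transversion), site 29 (C→G, transversion), site 30 (T→C, transition), site 35 (A→C, transversion), site 36 (G→A, transition), site 37 (A→G, transition).
Of the 14 differences, 8 transitions and 6 transversions over 40 sites: P = 8/40 = 0.200000, Q = 6/40 = 0.150000.
d = −0.5·ln(0.450000) − 0.25·ln(0.700000) = −0.5·(-0.798508) − 0.25·(-0.356675) = 0.4884.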